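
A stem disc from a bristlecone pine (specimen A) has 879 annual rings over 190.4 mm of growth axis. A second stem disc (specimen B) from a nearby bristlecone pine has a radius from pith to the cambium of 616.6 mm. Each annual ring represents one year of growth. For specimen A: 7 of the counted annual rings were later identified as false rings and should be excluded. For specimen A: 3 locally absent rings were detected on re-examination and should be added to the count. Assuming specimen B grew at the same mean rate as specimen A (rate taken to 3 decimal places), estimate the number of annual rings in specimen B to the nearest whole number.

Specimen A: true annual ring count = 879 − 7 + 3 = 875.
A: 190.4 mm over 875 years gives 190.4 / 875 ≈ 0.218 mm per year.
Specimen B: 616.6 mm / 0.218 mm per year = 2828.44 years ≈ 2828 annual rings.

2828 annual rings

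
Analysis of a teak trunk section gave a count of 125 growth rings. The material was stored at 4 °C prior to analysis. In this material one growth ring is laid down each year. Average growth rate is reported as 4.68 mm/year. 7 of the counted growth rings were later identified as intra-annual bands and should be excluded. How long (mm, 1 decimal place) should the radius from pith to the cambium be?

552.2 mm

Adjusted count: 125 − 7 = 118 growth rings.
118 years at 4.68 mm/year gives 4.68 × 118 = 552.2 mm.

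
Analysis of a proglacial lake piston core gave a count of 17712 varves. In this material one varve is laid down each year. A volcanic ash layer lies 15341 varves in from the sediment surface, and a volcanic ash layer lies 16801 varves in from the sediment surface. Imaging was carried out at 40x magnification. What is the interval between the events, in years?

1460 yr

The two markers are separated by 16801 − 15341 = 1460 varves.
At one varve per year, 1460 years elapsed between them.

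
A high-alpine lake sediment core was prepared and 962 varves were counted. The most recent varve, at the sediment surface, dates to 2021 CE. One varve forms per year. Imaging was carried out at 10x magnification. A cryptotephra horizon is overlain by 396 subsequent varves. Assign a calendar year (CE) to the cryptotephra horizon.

396 varves formed after the cryptotephra horizon.
The varve at the sediment surface is 2021 CE, so the cryptotephra horizon dates to 2021 − 396 = 1625 CE.

1625 CE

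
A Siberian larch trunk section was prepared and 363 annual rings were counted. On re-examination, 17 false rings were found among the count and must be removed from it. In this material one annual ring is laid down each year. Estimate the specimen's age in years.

After corrections the count is 363 − 17 = 346 annual rings.
At one annual ring per year, that is 346 years.

346 yr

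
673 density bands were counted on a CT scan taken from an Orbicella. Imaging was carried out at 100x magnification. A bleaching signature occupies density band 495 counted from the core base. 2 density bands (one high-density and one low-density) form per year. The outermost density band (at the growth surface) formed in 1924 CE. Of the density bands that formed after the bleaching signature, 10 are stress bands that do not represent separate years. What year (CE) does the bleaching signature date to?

1840 CE

The bleaching signature sits at density band 495 from the core base, so 673 − 495 = 178 density bands formed after it.
Removing the 10 false density bands leaves 178 − 10 = 168 true density bands beyond the bleaching signature.
168 density bands at 2 per year is 168 / 2 = 84 years.
1924 − 84 = 1840 CE.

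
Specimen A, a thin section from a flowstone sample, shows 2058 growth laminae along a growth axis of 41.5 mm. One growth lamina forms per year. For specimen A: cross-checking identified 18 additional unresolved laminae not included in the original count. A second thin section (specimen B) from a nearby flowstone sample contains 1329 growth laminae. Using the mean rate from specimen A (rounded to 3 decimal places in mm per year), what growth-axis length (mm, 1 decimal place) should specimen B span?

26.6 mm

Specimen A: true growth lamina count = 2058 + 18 = 2076.
A: 41.5 mm over 2076 years gives 41.5 / 2076 ≈ 0.020 mm/year.
For B, 0.020 mm/year × 1329 years = 26.6 mm.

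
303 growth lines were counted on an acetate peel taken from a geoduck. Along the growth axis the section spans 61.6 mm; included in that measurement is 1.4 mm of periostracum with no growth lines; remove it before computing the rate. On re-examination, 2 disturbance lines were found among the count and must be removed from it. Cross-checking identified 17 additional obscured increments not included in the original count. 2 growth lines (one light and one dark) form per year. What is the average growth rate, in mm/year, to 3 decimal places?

0.379 mm/year

True growth line count = 303 − 2 + 17 = 318.
318 growth lines at 2 per year is 318 / 2 = 159 years.
Net length = 61.6 − 1.4 = 60.2 mm.
Mean rate = 60.2 mm / 159 years ≈ 0.379 mm/year.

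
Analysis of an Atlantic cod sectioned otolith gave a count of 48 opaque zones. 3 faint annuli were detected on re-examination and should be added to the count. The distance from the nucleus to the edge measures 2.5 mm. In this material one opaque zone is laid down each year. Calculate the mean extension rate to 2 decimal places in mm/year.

0.05 mm/year

True opaque zone count = 48 + 3 = 51.
2.5 mm over 51 years gives 2.5 / 51 ≈ 0.05 mm/year.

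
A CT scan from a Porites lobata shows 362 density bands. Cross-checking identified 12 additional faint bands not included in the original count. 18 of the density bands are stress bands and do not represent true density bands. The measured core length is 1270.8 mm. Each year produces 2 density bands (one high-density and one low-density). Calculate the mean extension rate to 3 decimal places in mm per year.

Correcting the raw count gives 362 − 18 + 12 = 356 true density bands.
Dividing by 2 density bands per year: 356 / 2 = 178 years.
1270.8 mm over 178 years gives 1270.8 / 178 ≈ 7.139 mm per year.

7.139 mm per year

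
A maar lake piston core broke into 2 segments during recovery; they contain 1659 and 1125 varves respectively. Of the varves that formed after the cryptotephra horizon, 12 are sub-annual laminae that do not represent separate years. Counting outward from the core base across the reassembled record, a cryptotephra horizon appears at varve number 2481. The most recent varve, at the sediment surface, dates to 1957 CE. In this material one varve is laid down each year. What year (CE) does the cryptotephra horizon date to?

Total varves = 1659 + 1125 = 2784.
The cryptotephra horizon sits at varve 2481 from the core base, so 2784 − 2481 = 303 varves formed after it.
Excluding 12 false varves: 303 − 12 = 291.
The varve at the sediment surface is 1957 CE, so the cryptotephra horizon dates to 1957 − 291 = 1666 CE.

1666 CE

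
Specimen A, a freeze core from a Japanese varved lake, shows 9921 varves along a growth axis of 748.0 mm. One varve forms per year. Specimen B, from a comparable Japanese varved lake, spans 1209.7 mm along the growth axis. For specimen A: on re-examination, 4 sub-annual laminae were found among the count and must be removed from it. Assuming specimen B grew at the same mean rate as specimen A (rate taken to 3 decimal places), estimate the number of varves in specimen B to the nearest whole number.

16129 varves

Specimen A: correcting the raw count gives 9921 − 4 = 9917 true varves.
A: Mean rate = 748.0 mm / 9917 years ≈ 0.075 mm/year.
Specimen B: 1209.7 mm / 0.075 mm per year = 16129.33 years ≈ 16129 varves.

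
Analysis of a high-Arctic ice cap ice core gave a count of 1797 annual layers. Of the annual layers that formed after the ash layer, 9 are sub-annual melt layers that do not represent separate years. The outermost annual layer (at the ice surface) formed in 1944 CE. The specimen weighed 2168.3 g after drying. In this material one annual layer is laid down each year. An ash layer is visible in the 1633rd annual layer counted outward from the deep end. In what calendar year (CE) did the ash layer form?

1797 − 1633 = 164 annual layers lie beyond the ash layer toward the ice surface.
164 − 9 false = 155 true annual layers after the ash layer.
1944 − 155 = 1789 CE.

1789 CE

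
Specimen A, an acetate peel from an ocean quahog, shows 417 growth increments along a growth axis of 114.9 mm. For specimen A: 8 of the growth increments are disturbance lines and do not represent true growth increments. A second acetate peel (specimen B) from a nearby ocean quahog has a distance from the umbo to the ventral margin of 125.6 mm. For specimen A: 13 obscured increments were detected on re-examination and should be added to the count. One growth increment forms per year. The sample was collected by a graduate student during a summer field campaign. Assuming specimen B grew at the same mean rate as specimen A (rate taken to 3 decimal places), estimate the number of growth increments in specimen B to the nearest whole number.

Specimen A: after corrections the count is 417 − 8 + 13 = 422 growth increments.
A: 114.9 mm over 422 years gives 114.9 / 422 ≈ 0.272 mm/year.
B spans 125.6 / 0.272 = 461.76 years ≈ 462 growth increments.

462 growth increments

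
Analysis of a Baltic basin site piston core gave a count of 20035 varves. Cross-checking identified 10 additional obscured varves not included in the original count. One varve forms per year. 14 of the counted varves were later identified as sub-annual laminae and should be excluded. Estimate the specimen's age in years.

Adjusted count: 20035 − 14 + 10 = 20031 varves.
One varve per year makes the duration 20031 years.

20031 years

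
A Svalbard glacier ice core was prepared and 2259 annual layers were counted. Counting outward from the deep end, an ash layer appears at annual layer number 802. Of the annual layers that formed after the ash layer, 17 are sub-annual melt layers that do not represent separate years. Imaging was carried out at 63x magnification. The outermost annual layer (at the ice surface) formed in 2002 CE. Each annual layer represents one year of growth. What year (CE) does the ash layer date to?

562 CE

2259 − 802 = 1457 annual layers lie beyond the ash layer toward the ice surface.
Removing the 17 false annual layers leaves 1457 − 17 = 1440 true annual layers beyond the ash layer.
The annual layer at the ice surface is 2002 CE, so the ash layer dates to 2002 − 1440 = 562 CE.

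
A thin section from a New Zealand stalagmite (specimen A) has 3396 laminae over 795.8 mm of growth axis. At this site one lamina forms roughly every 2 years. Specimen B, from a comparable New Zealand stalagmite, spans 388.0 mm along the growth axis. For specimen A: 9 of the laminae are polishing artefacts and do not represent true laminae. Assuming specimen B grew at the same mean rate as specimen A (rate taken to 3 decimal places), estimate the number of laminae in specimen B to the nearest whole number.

1658 laminae

Specimen A: correcting the raw count gives 3396 − 9 = 3387 true laminae.
Specimen A: multiplying by 2 years per lamina: 3387 × 2 = 6774 years.
A: 795.8 mm over 6774 years gives 795.8 / 6774 ≈ 0.117 mm/yr.
Specimen B: 388.0 mm / 0.117 mm per year = 3316.24 years; at 2 years per lamina that is 3316.24 / 2 ≈ 1658 laminae.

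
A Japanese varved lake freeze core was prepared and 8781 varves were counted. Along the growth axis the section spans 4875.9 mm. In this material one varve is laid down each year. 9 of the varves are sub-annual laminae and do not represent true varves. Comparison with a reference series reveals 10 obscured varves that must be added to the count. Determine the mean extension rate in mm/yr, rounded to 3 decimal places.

Adjusted count: 8781 − 9 + 10 = 8782 varves.
Mean rate = 4875.9 mm / 8782 years ≈ 0.555 mm/yr.

0.555 mm/yr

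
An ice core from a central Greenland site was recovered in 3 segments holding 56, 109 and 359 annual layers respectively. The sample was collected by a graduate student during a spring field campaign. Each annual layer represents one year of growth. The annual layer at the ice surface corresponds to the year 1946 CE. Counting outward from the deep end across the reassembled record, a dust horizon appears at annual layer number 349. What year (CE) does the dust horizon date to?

Total annual layers = 56 + 109 + 359 = 524.
The dust horizon sits at annual layer 349 from the deep end, so 524 − 349 = 175 annual layers formed after it.
The annual layer at the ice surface is 1946 CE, so the dust horizon dates to 1946 − 175 = 1771 CE.

1771 CE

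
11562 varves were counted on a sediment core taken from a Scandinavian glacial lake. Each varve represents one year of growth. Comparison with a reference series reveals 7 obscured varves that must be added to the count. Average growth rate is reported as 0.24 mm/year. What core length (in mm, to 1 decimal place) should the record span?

True varve count = 11562 + 7 = 11569.
Predicted length = 0.24 mm/year × 11569 years = 2776.6 mm.

2776.6 mm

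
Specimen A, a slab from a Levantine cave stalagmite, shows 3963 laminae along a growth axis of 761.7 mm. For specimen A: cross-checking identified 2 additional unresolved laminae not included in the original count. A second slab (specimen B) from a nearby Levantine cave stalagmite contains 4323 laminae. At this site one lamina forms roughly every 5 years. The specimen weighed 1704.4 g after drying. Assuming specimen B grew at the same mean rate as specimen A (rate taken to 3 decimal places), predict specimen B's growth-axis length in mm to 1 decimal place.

Specimen A: adjusted count: 3963 + 2 = 3965 laminae.
Specimen A: multiplying by 5 years per lamina: 3965 × 5 = 19825 years.
A: Extension rate ≈ 761.7 / 19825 = 0.038 mm per year.
Specimen B: 4323 laminae at 5 years each span 4323 × 5 = 21615 years. B's length ≈ 0.038 × 21615 = 821.4 mm.

821.4 mm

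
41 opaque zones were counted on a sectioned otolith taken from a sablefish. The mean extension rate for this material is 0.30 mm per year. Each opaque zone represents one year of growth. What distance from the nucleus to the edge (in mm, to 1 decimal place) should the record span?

41 years of growth are recorded.
Predicted length = 0.30 mm/year × 41 years = 12.3 mm.

12.3 mm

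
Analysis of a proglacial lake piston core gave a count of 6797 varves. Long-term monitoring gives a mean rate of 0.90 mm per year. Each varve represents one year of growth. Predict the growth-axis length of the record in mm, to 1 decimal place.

The record spans 6797 years at 0.90 mm per year.
6797 years at 0.90 mm/year gives 0.90 × 6797 = 6117.3 mm.

6117.3 mm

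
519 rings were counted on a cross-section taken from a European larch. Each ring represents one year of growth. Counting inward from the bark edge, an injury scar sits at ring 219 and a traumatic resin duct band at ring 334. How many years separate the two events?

Separation: 334 − 219 = 115 rings.
One ring per year makes the interval 115 years.

115 years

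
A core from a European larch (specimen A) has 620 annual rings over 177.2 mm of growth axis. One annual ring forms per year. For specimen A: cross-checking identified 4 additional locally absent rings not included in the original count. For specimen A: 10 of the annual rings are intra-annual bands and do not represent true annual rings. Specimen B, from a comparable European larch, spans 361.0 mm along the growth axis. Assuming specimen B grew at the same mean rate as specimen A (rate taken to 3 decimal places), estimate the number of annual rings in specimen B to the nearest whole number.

Specimen A: adjusted count: 620 − 10 + 4 = 614 annual rings.
A: 177.2 mm over 614 years gives 177.2 / 614 ≈ 0.289 mm/year.
B spans 361.0 / 0.289 = 1249.13 years ≈ 1249 annual rings.

1249 annual rings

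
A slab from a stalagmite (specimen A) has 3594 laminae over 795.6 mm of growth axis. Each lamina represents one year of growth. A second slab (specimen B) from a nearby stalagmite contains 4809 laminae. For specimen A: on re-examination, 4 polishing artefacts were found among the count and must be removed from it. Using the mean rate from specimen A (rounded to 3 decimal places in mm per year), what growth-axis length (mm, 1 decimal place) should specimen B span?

Specimen A: correcting the raw count gives 3594 − 4 = 3590 true laminae.
A: Mean rate = 795.6 mm / 3590 years ≈ 0.222 mm/year.
Length of B = 0.222 × 4809 = 1067.6 mm.

1067.6 mm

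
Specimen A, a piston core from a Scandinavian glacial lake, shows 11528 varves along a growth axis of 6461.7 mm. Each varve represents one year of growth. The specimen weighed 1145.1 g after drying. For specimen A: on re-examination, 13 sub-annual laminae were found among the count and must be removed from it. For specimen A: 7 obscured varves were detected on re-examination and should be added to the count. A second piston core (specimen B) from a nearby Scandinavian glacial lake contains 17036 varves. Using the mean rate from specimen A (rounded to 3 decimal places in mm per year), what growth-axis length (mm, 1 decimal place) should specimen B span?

9557.2 mm

Specimen A: correcting the raw count gives 11528 − 13 + 7 = 11522 true varves.
A: 6461.7 mm over 11522 years gives 6461.7 / 11522 ≈ 0.561 mm/yr.
For B, 0.561 mm/year × 17036 years = 9557.2 mm.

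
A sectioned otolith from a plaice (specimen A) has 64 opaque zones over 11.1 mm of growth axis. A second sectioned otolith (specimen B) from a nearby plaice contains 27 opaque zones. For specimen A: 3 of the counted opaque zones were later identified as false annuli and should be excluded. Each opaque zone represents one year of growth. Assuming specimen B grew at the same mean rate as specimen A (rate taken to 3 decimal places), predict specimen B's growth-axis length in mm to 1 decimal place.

4.9 mm

Specimen A: correcting the raw count gives 64 − 3 = 61 true opaque zones.
A: Mean rate = 11.1 mm / 61 years ≈ 0.182 mm/year.
B's length ≈ 0.182 × 27 = 4.9 mm.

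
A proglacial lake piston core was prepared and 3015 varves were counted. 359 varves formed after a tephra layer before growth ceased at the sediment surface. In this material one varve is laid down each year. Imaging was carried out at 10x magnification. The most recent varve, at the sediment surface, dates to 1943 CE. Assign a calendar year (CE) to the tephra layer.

There are 359 varves younger than the tephra layer.
Counting back 359 years from 1943 CE places the tephra layer in 1943 − 359 = 1584 CE.

1584 CE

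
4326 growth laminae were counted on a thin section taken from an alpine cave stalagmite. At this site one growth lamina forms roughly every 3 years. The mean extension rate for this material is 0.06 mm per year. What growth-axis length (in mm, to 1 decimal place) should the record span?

Multiplying by 3 years per growth lamina: 4326 × 3 = 12978 years.
Predicted length = 0.06 mm/year × 12978 years = 778.7 mm.

778.7 mm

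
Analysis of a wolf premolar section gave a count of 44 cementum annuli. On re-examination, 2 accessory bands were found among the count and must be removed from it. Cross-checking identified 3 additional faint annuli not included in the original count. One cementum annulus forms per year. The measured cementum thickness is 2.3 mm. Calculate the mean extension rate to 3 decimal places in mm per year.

True cementum annulus count = 44 − 2 + 3 = 45.
Mean rate = 2.3 mm / 45 years ≈ 0.051 mm per year.

0.051 mm per year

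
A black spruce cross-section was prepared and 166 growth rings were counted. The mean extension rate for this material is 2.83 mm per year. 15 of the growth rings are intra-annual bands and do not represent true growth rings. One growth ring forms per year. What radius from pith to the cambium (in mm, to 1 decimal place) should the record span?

Adjusted count: 166 − 15 = 151 growth rings.
Length ≈ 2.83 × 151 = 427.3 mm.

427.3 mm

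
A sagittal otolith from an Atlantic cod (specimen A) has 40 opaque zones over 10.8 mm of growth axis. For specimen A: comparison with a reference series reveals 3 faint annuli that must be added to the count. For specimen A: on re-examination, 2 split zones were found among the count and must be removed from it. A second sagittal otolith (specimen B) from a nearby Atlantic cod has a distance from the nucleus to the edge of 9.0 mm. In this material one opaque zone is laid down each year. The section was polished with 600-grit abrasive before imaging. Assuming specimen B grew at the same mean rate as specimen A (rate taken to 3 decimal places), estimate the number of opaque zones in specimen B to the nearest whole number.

34 opaque zones

Specimen A: adjusted count: 40 − 2 + 3 = 41 opaque zones.
A: Mean rate = 10.8 mm / 41 years ≈ 0.263 mm/yr.
B spans 9.0 / 0.263 = 34.22 years ≈ 34 opaque zones.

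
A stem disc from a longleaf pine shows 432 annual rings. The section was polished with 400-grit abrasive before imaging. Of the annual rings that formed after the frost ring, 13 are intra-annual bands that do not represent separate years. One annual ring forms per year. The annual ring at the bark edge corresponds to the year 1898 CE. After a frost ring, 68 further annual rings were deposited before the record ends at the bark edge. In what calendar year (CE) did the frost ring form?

68 annual rings formed after the frost ring.
68 − 13 false = 55 true annual rings after the frost ring.
The annual ring at the bark edge is 1898 CE, so the frost ring dates to 1898 − 55 = 1843 CE.

1843 CE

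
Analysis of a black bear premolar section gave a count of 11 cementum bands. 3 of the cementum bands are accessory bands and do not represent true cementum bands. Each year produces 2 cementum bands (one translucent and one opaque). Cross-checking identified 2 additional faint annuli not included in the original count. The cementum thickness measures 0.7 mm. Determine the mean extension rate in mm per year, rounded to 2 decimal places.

0.14 mm per year

After corrections the count is 11 − 3 + 2 = 10 cementum bands.
Dividing by 2 cementum bands per year: 10 / 2 = 5 years.
0.7 mm over 5 years gives 0.7 / 5 ≈ 0.14 mm per year.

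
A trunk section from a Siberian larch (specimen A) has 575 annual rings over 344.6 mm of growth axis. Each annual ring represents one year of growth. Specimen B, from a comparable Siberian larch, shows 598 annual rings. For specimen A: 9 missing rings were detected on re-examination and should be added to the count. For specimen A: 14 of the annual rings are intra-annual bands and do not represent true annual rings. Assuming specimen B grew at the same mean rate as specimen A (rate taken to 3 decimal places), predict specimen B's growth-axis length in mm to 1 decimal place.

361.8 mm

Specimen A: adjusted count: 575 − 14 + 9 = 570 annual rings.
A: 344.6 mm over 570 years gives 344.6 / 570 ≈ 0.605 mm/year.
B's length ≈ 0.605 × 598 = 361.8 mm.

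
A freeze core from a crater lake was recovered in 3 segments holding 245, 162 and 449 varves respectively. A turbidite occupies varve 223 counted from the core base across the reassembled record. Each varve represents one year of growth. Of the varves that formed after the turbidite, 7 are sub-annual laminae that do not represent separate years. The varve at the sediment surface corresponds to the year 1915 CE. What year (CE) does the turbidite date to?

1289 CE

Total varves = 245 + 162 + 449 = 856.
Between varve 223 and the sediment surface there are 856 − 223 = 633 varves.
Removing the 7 false varves leaves 633 − 7 = 626 true varves beyond the turbidite.
1915 − 626 = 1289 CE.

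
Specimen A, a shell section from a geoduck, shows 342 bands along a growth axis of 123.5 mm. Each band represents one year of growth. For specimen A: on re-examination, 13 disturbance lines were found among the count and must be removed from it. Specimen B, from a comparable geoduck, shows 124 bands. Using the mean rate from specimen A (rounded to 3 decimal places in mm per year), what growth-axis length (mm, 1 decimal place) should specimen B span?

Specimen A: correcting the raw count gives 342 − 13 = 329 true bands.
A: 123.5 mm over 329 years gives 123.5 / 329 ≈ 0.375 mm/yr.
B's length ≈ 0.375 × 124 = 46.5 mm.

46.5 mm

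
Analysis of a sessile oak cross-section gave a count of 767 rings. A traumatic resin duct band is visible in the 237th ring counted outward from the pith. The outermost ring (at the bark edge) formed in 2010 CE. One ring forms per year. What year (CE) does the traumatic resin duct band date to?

1480 CE

767 − 237 = 530 rings lie beyond the traumatic resin duct band toward the bark edge.
Counting back 530 years from 2010 CE places the traumatic resin duct band in 2010 − 530 = 1480 CE.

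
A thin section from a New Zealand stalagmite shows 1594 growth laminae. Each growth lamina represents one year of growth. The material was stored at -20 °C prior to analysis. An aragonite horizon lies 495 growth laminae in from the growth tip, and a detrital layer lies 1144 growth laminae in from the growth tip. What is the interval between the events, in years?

649 years

Separation: 1144 − 495 = 649 growth laminae.
At one growth lamina per year, 649 years elapsed between them.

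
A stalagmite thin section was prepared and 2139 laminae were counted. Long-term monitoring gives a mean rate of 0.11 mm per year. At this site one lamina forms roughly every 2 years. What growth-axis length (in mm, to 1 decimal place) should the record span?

2139 laminae at 2 years each span 2139 × 2 = 4278 years.
Predicted length = 0.11 mm/year × 4278 years = 470.6 mm.

470.6 mm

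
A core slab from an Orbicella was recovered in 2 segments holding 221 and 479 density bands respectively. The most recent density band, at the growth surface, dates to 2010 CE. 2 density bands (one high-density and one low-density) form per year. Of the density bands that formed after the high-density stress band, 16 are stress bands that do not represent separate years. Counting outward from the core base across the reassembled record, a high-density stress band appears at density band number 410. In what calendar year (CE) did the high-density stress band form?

Total density bands = 221 + 479 = 700.
The high-density stress band sits at density band 410 from the core base, so 700 − 410 = 290 density bands formed after it.
Removing the 16 false density bands leaves 290 − 16 = 274 true density bands beyond the high-density stress band.
Dividing by 2 density bands per year: 274 / 2 = 137 years.
The density band at the growth surface is 2010 CE, so the high-density stress band dates to 2010 − 137 = 1873 CE.

1873 CE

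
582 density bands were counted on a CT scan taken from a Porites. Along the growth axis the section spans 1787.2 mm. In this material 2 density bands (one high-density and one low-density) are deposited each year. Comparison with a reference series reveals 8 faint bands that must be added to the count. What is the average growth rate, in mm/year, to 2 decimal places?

6.06 mm/year

After corrections the count is 582 + 8 = 590 density bands.
With 2 density bands per year, 590 / 2 = 295 years.
Extension rate ≈ 1787.2 / 295 = 6.06 mm/year.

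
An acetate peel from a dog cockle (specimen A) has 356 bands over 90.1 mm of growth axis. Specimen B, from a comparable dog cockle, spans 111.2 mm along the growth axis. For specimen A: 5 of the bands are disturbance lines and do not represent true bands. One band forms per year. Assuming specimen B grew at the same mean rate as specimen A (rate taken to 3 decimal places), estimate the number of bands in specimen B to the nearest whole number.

433 bands

Specimen A: adjusted count: 356 − 5 = 351 bands.
A: 90.1 mm over 351 years gives 90.1 / 351 ≈ 0.257 mm/year.
Specimen B: 111.2 mm / 0.257 mm per year = 432.68 years ≈ 433 bands.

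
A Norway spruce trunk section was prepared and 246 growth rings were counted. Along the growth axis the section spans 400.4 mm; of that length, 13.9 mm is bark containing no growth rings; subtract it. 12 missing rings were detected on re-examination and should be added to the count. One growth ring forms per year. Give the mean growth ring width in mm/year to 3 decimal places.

True growth ring count = 246 + 12 = 258.
The growth record spans 400.4 − 13.9 = 386.5 mm.
Mean rate = 386.5 mm / 258 years ≈ 1.498 mm/year.

1.498 mm/year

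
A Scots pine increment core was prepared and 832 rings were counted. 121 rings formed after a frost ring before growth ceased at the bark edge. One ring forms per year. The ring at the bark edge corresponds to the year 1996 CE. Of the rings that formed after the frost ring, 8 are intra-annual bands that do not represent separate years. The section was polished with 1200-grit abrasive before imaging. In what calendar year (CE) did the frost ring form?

1883 CE

121 rings formed after the frost ring.
121 − 8 false = 113 true rings after the frost ring.
1996 − 113 = 1883 CE.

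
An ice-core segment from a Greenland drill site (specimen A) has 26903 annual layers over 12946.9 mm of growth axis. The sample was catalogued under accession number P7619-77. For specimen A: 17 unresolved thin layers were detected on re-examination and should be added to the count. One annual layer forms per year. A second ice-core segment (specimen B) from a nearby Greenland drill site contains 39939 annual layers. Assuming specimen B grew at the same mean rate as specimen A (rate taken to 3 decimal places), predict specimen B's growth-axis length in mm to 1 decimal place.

Specimen A: adjusted count: 26903 + 17 = 26920 annual layers.
A: 12946.9 mm over 26920 years gives 12946.9 / 26920 ≈ 0.481 mm/yr.
Length of B = 0.481 × 39939 = 19210.7 mm.

19210.7 mm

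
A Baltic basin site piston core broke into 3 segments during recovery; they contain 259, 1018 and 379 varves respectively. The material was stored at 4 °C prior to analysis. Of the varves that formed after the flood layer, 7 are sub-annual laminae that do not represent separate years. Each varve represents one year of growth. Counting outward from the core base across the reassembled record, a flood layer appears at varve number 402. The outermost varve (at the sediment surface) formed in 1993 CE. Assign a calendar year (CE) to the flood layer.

Total varves = 259 + 1018 + 379 = 1656.
The flood layer sits at varve 402 from the core base, so 1656 − 402 = 1254 varves formed after it.
Excluding 7 false varves: 1254 − 7 = 1247.
1993 − 1247 = 746 CE.

746 CE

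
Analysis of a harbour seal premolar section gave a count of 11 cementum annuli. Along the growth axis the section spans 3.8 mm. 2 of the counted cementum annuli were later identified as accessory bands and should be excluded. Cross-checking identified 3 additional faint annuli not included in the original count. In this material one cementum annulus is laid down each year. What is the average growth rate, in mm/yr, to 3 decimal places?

0.317 mm/yr

Adjusted count: 11 − 2 + 3 = 12 cementum annuli.
Mean rate = 3.8 mm / 12 years ≈ 0.317 mm/yr.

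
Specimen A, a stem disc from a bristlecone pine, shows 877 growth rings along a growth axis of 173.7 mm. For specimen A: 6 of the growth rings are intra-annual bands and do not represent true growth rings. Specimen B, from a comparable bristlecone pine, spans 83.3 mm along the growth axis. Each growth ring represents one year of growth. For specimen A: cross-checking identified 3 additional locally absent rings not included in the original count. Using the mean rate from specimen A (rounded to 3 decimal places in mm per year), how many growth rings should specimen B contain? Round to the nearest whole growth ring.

Specimen A: true growth ring count = 877 − 6 + 3 = 874.
A: Mean rate = 173.7 mm / 874 years ≈ 0.199 mm per year.
B spans 83.3 / 0.199 = 418.59 years ≈ 419 growth rings.

419 growth rings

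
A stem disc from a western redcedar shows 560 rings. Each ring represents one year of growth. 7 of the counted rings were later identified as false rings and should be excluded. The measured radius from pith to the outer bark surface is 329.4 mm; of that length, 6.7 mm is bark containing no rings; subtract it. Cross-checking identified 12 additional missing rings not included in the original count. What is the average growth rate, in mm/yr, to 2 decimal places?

Correcting the raw count gives 560 − 7 + 12 = 565 true rings.
Removing the 6.7 mm offcut leaves 329.4 − 6.7 = 322.7 mm.
Mean rate = 322.7 mm / 565 years ≈ 0.57 mm/yr.

0.57 mm/yr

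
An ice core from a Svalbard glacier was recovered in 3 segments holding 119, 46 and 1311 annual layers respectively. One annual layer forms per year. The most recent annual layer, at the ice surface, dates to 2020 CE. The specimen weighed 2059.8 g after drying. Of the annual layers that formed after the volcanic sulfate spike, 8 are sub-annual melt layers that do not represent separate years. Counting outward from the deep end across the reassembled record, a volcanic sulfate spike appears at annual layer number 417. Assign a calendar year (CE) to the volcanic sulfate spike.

969 CE

Total annual layers = 119 + 46 + 1311 = 1476.
The volcanic sulfate spike sits at annual layer 417 from the deep end, so 1476 − 417 = 1059 annual layers formed after it.
Excluding 8 false annual layers: 1059 − 8 = 1051.
2020 − 1051 = 969 CE.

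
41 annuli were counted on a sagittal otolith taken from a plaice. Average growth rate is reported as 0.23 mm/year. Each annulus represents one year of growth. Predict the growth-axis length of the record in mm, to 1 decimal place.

9.4 mm

41 years of growth are recorded.
Length ≈ 0.23 × 41 = 9.4 mm.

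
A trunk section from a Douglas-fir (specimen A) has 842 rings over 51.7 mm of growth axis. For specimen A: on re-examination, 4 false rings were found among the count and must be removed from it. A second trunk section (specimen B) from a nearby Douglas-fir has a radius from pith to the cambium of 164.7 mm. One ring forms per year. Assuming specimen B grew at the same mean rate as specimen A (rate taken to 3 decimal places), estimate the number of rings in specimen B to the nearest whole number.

2656 rings

Specimen A: true ring count = 842 − 4 = 838.
A: Mean rate = 51.7 mm / 838 years ≈ 0.062 mm/yr.
Specimen B: 164.7 mm / 0.062 mm per year = 2656.45 years ≈ 2656 rings.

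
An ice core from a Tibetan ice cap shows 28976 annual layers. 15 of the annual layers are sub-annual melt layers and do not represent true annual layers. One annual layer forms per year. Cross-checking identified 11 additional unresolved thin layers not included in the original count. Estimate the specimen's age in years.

28972 years

After corrections the count is 28976 − 15 + 11 = 28972 annual layers.
One annual layer per year makes the duration 28972 years.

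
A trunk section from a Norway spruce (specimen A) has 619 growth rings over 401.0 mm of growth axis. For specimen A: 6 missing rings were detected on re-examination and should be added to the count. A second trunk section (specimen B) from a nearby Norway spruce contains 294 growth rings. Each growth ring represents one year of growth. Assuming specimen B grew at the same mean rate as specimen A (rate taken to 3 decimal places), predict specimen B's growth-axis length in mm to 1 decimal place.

188.7 mm

Specimen A: true growth ring count = 619 + 6 = 625.
A: 401.0 mm over 625 years gives 401.0 / 625 ≈ 0.642 mm per year.
For B, 0.642 mm/year × 294 years = 188.7 mm.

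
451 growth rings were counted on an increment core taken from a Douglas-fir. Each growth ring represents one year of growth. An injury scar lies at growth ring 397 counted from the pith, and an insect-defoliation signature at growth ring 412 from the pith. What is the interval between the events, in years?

15 years

The two markers are separated by 412 − 397 = 15 growth rings.
At one growth ring per year, 15 years elapsed between them.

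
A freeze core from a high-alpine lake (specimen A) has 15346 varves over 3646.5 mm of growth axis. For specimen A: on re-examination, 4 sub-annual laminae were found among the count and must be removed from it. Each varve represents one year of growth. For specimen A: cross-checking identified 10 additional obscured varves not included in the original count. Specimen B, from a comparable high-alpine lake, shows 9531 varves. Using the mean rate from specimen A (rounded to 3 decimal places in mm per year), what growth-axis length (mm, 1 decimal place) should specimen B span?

Specimen A: after corrections the count is 15346 − 4 + 10 = 15352 varves.
A: Extension rate ≈ 3646.5 / 15352 = 0.238 mm per year.
Length of B = 0.238 × 9531 = 2268.4 mm.

2268.4 mm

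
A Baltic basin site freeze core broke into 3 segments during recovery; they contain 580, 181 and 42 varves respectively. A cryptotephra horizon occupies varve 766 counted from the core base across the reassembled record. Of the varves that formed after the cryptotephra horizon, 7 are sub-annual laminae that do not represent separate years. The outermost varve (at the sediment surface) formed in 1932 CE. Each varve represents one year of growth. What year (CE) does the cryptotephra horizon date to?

Total varves = 580 + 181 + 42 = 803.
803 − 766 = 37 varves lie beyond the cryptotephra horizon toward the sediment surface.
Removing the 7 false varves leaves 37 − 7 = 30 true varves beyond the cryptotephra horizon.
Counting back 30 years from 1932 CE places the cryptotephra horizon in 1932 − 30 = 1902 CE.

1902 CE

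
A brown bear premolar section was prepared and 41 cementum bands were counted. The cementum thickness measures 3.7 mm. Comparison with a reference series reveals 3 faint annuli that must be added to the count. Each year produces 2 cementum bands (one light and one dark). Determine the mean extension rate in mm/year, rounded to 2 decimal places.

0.17 mm/year

Adjusted count: 41 + 3 = 44 cementum bands.
Dividing by 2 cementum bands per year: 44 / 2 = 22 years.
3.7 mm over 22 years gives 3.7 / 22 ≈ 0.17 mm/year.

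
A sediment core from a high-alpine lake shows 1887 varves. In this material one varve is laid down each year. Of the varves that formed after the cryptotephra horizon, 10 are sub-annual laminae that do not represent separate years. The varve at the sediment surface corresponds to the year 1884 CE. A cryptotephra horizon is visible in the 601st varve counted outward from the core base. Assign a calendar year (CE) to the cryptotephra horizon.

1887 − 601 = 1286 varves lie beyond the cryptotephra horizon toward the sediment surface.
Excluding 10 false varves: 1286 − 10 = 1276.
The varve at the sediment surface is 1884 CE, so the cryptotephra horizon dates to 1884 − 1276 = 608 CE.

608 CE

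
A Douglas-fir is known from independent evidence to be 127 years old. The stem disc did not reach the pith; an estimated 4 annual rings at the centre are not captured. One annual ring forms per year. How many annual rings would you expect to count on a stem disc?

Expected annual rings over 127 years: 127.
Subtracting the 4 annual rings not captured gives 127 − 4 = 123 annual rings in the record.

123 annual rings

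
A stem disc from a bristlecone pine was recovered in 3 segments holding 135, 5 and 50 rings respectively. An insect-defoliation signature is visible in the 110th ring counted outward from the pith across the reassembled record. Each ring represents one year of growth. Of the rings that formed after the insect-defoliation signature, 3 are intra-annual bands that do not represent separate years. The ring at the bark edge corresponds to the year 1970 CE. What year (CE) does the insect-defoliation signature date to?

Total rings = 135 + 5 + 50 = 190.
The insect-defoliation signature sits at ring 110 from the pith, so 190 − 110 = 80 rings formed after it.
Excluding 3 false rings: 80 − 3 = 77.
The ring at the bark edge is 1970 CE, so the insect-defoliation signature dates to 1970 − 77 = 1893 CE.

1893 CE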